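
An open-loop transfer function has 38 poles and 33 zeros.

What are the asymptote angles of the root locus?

n - m = 38 - 33 = 5. Angles: θk = (2k + 1)·180°/5 = 36°, 108°, 180°, 252°, 324°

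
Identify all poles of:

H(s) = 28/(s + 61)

Pole is where denominator = 0: s + 61 = 0, so s = -61.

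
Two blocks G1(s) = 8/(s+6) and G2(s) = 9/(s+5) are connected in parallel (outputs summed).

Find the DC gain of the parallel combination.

Parallel: G_eq = G1 + G2. DC gain = G1(0) + G2(0) = 8/6 + 9/5 = 1.3333 + 1.8 = 3.1333.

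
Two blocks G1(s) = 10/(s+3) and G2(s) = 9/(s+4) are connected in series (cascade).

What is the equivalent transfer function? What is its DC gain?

Series: multiply transfer functions. G_eq = 10/(s+3) × 9/(s+4) = 90/((s+3)(s+4)). DC gain = 90/(3×4) = 7.5.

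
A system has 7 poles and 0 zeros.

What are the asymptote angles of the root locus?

n - m = 7 - 0 = 7. Angles: θk = (2k + 1)·180°/7 = 25.71°, 77.14°, 128.57°, 180°, 231.43°, 282.86°, 334.29°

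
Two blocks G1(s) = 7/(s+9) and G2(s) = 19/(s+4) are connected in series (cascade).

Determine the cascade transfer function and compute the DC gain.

Series: multiply transfer functions. G_eq = 7/(s+9) × 19/(s+4) = 133/((s+9)(s+4)). DC gain = 133/(9×4) = 3.6944.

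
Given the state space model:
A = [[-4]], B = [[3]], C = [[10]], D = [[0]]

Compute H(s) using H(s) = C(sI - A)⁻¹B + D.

(sI - A)⁻¹ = 1/(s + 4). H(s) = 10 × 3/(s + 4) + 0 = 30/(s + 4).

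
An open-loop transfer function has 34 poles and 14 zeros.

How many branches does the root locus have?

Root locus has n branches where n = number of poles = 34.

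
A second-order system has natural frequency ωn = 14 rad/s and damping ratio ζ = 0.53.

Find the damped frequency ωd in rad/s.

ωd = ωn√(1 - ζ²) = 14√(1 - 0.53²) = 11.87 rad/s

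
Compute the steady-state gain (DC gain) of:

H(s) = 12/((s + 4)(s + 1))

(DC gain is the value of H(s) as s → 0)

DC gain = H(0) = 12/(4 × 1) = 12/4 = 3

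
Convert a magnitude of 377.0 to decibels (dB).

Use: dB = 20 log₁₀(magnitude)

dB = 20 log₁₀(377.0) = 51.5 dB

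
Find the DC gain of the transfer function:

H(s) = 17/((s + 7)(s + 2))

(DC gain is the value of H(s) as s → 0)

DC gain = H(0) = 17/(7 × 2) = 17/14 = 1.2143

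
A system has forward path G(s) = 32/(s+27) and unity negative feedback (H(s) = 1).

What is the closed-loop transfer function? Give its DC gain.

T(s) = G/(1+GH) = [32/(s+27)] / [1 + 32/(s+27)] = 32/(s+27+32) = 32/(s+59). DC gain = 32/59 = 0.5424.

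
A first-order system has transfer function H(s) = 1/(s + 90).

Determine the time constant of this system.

For H(s) = 1/(s + 1/τ), the pole is at -1/τ = -90, so τ = 1/90 = 0.0111 s.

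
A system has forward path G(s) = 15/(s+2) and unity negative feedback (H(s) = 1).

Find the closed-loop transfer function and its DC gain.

T(s) = G/(1+GH) = [15/(s+2)] / [1 + 15/(s+2)] = 15/(s+2+15) = 15/(s+17). DC gain = 15/17 = 0.8824.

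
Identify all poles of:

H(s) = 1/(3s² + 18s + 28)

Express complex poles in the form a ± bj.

Discriminant = 18² - 4×3×28 = 324 - 336 = -12 < 0, so the poles are a complex conjugate pair s = (-18 ± j√12)/(2×3). Real part = -18/(2×3) = -18/6 = -3; imaginary part = ±√12/(2×3) ≈ 0.5774. Poles: s = -3 ± 0.5774j.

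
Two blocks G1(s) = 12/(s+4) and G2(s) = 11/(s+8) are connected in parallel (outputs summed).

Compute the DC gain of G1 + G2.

Parallel: G_eq = G1 + G2. DC gain = G1(0) + G2(0) = 12/4 + 11/8 = 3 + 1.375 = 4.375.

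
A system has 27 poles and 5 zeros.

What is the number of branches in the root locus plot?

Root locus has n branches where n = number of poles = 27.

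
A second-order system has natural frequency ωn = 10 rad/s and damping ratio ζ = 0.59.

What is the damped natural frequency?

ωd = ωn√(1 - ζ²) = 10√(1 - 0.59²) = 8.07 rad/s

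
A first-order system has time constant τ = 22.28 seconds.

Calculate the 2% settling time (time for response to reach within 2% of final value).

For first-order system, 2% settling time ≈ 4τ = 4 × 22.28 = 89.12 s.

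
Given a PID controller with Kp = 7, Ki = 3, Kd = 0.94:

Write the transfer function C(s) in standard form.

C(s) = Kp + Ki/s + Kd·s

Substituting values: C(s) = 7 + 3/s + 0.94s = (0.94s² + 7s + 3)/s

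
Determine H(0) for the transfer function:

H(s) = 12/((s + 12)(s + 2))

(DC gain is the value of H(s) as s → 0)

DC gain = H(0) = 12/(12 × 2) = 12/24 = 0.5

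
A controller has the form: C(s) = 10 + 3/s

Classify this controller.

This is a Proportional-Integral (PI) controller.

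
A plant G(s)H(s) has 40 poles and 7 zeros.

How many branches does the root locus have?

Root locus has n branches where n = number of poles = 40.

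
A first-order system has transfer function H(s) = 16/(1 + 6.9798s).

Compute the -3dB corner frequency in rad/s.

Corner frequency = 1/τ = 1/6.9798 = 0.143 rad/s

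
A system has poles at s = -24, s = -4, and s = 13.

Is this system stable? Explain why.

Pole(s) at s = 13 are not in the left half-plane. System is unstable.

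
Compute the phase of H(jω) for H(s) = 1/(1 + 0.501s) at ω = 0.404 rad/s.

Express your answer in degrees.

Phase = -arctan(ωτ) = -arctan(0.404 × 0.501) = -11.4°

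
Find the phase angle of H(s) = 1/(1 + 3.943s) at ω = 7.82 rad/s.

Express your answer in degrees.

Phase = -arctan(ωτ) = -arctan(7.82 × 3.943) = -88.1°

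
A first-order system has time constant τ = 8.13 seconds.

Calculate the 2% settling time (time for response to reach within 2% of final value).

For first-order system, 2% settling time ≈ 4τ = 4 × 8.13 = 32.52 s.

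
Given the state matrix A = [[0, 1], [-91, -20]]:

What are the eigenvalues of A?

det(A - λI) = λ² - (-20)λ + 91 = (λ - (-13))(λ - (-7)). Eigenvalues: -13, -7.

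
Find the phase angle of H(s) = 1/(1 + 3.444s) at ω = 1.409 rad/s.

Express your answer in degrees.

Phase = -arctan(ωτ) = -arctan(1.409 × 3.444) = -78.4°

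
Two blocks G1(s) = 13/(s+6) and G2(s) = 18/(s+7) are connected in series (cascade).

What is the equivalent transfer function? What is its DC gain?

Series: multiply transfer functions. G_eq = 13/(s+6) × 18/(s+7) = 234/((s+6)(s+7)). DC gain = 234/(6×7) = 5.5714.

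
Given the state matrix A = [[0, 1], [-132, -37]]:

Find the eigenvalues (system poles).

det(A - λI) = λ² - (-37)λ + 132 = (λ - (-33))(λ - (-4)). Eigenvalues: -33, -4.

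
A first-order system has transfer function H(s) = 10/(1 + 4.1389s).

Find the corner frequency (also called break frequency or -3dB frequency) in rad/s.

Corner frequency = 1/τ = 1/4.1389 = 0.242 rad/s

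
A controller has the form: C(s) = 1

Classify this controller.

This is a Proportional (P) controller.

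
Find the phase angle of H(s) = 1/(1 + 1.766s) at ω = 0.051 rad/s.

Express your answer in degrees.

Phase = -arctan(ωτ) = -arctan(0.051 × 1.766) = -5.1°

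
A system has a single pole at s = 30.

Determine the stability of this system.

Pole at s = 30 is in the right half-plane. Unstable.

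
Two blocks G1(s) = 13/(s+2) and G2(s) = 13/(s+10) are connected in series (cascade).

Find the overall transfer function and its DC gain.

Series: multiply transfer functions. G_eq = 13/(s+2) × 13/(s+10) = 169/((s+2)(s+10)). DC gain = 169/(2×10) = 8.45.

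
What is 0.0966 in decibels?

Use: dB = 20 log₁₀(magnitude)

dB = 20 log₁₀(0.0966) = -20.3 dB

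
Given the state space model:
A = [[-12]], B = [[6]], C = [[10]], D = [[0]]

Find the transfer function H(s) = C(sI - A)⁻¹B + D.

(sI - A)⁻¹ = 1/(s + 12). H(s) = 10 × 6/(s + 12) + 0 = 60/(s + 12).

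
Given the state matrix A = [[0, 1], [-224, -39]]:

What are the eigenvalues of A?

det(A - λI) = λ² - (-39)λ + 224 = (λ - (-7))(λ - (-32)). Eigenvalues: -7, -32.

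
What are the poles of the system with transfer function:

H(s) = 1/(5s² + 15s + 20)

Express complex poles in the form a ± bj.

Discriminant = 15² - 4×5×20 = 225 - 400 = -175 < 0, so the poles are a complex conjugate pair s = (-15 ± j√175)/(2×5). Real part = -15/(2×5) = -15/10 = -1.5; imaginary part = ±√175/(2×5) ≈ 1.3229. Poles: s = -1.5 ± 1.3229j.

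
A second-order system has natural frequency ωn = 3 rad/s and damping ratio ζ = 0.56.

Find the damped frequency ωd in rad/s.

ωd = ωn√(1 - ζ²) = 3√(1 - 0.56²) = 2.49 rad/s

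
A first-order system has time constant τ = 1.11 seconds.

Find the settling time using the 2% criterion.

For first-order system, 2% settling time ≈ 4τ = 4 × 1.11 = 4.44 s.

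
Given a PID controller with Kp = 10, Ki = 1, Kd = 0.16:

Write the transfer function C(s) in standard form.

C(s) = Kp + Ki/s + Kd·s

Substituting values: C(s) = 10 + 1/s + 0.16s = (0.16s² + 10s + 1)/s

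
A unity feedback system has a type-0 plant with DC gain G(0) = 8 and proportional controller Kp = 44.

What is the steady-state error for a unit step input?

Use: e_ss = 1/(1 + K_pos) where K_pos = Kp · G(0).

K_pos = Kp · G(0) = 44 × 8 = 352. e_ss = 1/(1 + 352) = 0.0028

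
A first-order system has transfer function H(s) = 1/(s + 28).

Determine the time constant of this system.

For H(s) = 1/(s + 1/τ), the pole is at -1/τ = -28, so τ = 1/28 = 0.0357 s.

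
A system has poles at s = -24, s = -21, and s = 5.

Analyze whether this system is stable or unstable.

Pole(s) at s = 5 are not in the left half-plane. System is unstable.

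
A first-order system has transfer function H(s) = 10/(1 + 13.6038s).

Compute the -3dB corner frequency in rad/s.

Corner frequency = 1/τ = 1/13.6038 = 0.074 rad/s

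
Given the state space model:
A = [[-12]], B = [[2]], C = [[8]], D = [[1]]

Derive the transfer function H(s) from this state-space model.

(sI - A)⁻¹ = 1/(s + 12). H(s) = 8×2/(s + 12) + 1 = (s + 28)/(s + 12).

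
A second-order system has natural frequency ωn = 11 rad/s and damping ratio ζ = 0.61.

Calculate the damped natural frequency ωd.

ωd = ωn√(1 - ζ²) = 11√(1 - 0.61²) = 8.72 rad/s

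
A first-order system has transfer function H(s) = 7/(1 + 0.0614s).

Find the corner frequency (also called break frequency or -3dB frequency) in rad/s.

Corner frequency = 1/τ = 1/0.0614 = 16.287 rad/s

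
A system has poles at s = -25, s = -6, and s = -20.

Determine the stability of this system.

All poles are in the left half-plane. System is stable.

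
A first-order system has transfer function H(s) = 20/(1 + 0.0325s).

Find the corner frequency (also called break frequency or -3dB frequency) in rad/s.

Corner frequency = 1/τ = 1/0.0325 = 30.769 rad/s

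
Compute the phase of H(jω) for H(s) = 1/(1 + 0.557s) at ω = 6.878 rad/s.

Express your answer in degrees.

Phase = -arctan(ωτ) = -arctan(6.878 × 0.557) = -75.4°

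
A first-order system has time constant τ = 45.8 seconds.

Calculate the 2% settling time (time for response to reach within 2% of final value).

For first-order system, 2% settling time ≈ 4τ = 4 × 45.8 = 183.2 s.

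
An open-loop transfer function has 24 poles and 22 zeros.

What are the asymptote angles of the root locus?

n - m = 24 - 22 = 2. Angles: θk = (2k + 1)·180°/2 = 90°, 270°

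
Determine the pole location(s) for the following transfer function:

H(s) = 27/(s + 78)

Pole is where denominator = 0: s + 78 = 0, so s = -78.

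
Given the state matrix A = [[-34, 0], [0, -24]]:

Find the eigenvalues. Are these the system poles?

For diagonal matrix, eigenvalues are diagonal entries: λ₁ = -34, λ₂ = -24. Eigenvalues of A = system poles.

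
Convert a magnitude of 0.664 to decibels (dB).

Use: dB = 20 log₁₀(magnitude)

dB = 20 log₁₀(0.664) = -3.6 dB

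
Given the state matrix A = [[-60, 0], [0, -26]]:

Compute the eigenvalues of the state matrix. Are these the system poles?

For diagonal matrix, eigenvalues are diagonal entries: λ₁ = -60, λ₂ = -26. Eigenvalues of A = system poles.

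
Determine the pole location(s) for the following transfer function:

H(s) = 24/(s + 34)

Pole is where denominator = 0: s + 34 = 0, so s = -34.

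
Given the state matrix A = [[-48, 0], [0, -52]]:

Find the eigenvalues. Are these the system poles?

For diagonal matrix, eigenvalues are diagonal entries: λ₁ = -48, λ₂ = -52. Eigenvalues of A = system poles.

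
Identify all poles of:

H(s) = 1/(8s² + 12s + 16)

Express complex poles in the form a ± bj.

Discriminant = 12² - 4×8×16 = 144 - 512 = -368 < 0, so the poles are a complex conjugate pair s = (-12 ± j√368)/(2×8). Real part = -12/(2×8) = -12/16 = -0.75; imaginary part = ±√368/(2×8) ≈ 1.1990. Poles: s = -0.75 ± 1.1990j.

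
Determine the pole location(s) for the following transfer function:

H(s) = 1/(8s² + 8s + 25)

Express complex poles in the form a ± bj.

Discriminant = 8² - 4×8×25 = 64 - 800 = -736 < 0, so the poles are a complex conjugate pair s = (-8 ± j√736)/(2×8). Real part = -8/(2×8) = -8/16 = -0.5; imaginary part = ±√736/(2×8) ≈ 1.6956. Poles: s = -0.5 ± 1.6956j.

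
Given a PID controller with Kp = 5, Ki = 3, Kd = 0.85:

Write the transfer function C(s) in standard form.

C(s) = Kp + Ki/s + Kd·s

Substituting values: C(s) = 5 + 3/s + 0.85s = (0.85s² + 5s + 3)/s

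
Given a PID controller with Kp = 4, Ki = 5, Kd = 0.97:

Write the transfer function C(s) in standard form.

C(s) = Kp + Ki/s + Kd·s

Substituting values: C(s) = 4 + 5/s + 0.97s = (0.97s² + 4s + 5)/s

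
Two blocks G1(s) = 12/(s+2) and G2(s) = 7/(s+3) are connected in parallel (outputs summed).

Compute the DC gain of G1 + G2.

Parallel: G_eq = G1 + G2. DC gain = G1(0) + G2(0) = 12/2 + 7/3 = 6 + 2.3333 = 8.3333.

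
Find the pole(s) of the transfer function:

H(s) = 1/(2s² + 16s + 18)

Discriminant = 16² - 4×2×18 = 256 - 144 = 112 > 0, so two distinct real poles. Using quadratic formula: s = (-16 ± √112)/(2×2) = (-16 ± √112)/4, with √112 ≈ 10.5830. s₁ ≈ -1.3542, s₂ ≈ -6.6458. Poles: s₁ = -1.3542, s₂ = -6.6458.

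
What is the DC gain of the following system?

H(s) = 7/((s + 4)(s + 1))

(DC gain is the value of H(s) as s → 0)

DC gain = H(0) = 7/(4 × 1) = 7/4 = 1.75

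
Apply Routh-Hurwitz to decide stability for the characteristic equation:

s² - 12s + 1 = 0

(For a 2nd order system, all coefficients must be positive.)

Coefficients: 1, -12, 1. b=-12 not positive, so system is unstable.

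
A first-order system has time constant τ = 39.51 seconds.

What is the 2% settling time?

For first-order system, 2% settling time ≈ 4τ = 4 × 39.51 = 158.04 s.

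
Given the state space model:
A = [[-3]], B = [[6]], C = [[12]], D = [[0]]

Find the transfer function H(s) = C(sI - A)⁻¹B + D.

(sI - A)⁻¹ = 1/(s + 3). H(s) = 12 × 6/(s + 3) + 0 = 72/(s + 3).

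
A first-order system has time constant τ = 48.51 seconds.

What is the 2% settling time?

For first-order system, 2% settling time ≈ 4τ = 4 × 48.51 = 194.04 s.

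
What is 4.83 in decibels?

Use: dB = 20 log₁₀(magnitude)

dB = 20 log₁₀(4.83) = 13.7 dB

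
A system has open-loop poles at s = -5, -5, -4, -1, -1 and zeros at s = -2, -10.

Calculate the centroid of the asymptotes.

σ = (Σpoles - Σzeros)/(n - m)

σ = (Σpoles - Σzeros)/(n - m) = (-16 - (-12))/(5 - 2) = -4/3 = -1.33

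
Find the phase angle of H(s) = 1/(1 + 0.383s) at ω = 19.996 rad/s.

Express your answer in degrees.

Phase = -arctan(ωτ) = -arctan(19.996 × 0.383) = -82.6°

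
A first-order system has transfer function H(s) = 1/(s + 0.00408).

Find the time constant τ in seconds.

For H(s) = 1/(s + 1/τ), the pole is at -1/τ = -0.00408, so τ = 1/0.00408 = 245.1 s.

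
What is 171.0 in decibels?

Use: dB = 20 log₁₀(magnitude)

dB = 20 log₁₀(171.0) = 44.7 dB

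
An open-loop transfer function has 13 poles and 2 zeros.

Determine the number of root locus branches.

Root locus has n branches where n = number of poles = 13.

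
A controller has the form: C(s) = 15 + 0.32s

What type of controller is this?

This is a Proportional-Derivative (PD) controller.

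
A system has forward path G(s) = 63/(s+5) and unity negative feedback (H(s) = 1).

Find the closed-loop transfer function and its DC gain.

T(s) = G/(1+GH) = [63/(s+5)] / [1 + 63/(s+5)] = 63/(s+5+63) = 63/(s+68). DC gain = 63/68 = 0.9265.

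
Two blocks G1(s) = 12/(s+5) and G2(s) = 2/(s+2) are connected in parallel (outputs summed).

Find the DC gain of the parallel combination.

Parallel: G_eq = G1 + G2. DC gain = G1(0) + G2(0) = 12/5 + 2/2 = 2.4 + 1 = 3.4.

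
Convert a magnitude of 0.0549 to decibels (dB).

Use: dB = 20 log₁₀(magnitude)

dB = 20 log₁₀(0.0549) = -25.2 dB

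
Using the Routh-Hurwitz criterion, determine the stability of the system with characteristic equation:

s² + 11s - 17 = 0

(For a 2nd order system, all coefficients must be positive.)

Coefficients: 1, 11, -17. c=-17 not positive, so system is unstable.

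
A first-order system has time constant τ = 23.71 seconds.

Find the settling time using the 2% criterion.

For first-order system, 2% settling time ≈ 4τ = 4 × 23.71 = 94.84 s.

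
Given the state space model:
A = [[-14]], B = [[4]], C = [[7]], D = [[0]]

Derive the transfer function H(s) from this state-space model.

(sI - A)⁻¹ = 1/(s + 14). H(s) = 7 × 4/(s + 14) + 0 = 28/(s + 14).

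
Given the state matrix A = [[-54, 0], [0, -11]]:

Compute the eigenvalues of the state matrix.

For diagonal matrix, eigenvalues are diagonal entries: λ₁ = -54, λ₂ = -11.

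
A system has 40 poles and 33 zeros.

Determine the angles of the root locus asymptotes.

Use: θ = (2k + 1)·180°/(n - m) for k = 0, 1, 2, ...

n - m = 40 - 33 = 7. Angles: θk = (2k + 1)·180°/7 = 25.71°, 77.14°, 128.57°, 180°, 231.43°, 282.86°, 334.29°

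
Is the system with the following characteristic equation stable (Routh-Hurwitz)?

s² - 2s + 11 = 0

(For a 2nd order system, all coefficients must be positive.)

Coefficients: 1, -2, 11. b=-2 not positive, so system is unstable.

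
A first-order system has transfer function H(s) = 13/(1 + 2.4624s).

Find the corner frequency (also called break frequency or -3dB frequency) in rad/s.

Corner frequency = 1/τ = 1/2.4624 = 0.406 rad/s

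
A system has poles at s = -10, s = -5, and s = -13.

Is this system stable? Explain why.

All poles are in the left half-plane. System is stable.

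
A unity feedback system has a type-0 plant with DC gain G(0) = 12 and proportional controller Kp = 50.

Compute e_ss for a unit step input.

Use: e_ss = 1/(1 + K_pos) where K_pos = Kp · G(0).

K_pos = Kp · G(0) = 50 × 12 = 600. e_ss = 1/(1 + 600) = 0.0017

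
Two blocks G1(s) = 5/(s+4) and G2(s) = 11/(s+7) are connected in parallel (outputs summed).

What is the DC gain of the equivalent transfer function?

Parallel: G_eq = G1 + G2. DC gain = G1(0) + G2(0) = 5/4 + 11/7 = 1.25 + 1.5714 = 2.8214.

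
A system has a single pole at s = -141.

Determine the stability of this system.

Pole at s = -141 is in the left half-plane. Stable.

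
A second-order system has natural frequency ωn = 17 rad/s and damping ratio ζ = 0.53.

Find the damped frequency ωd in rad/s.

ωd = ωn√(1 - ζ²) = 17√(1 - 0.53²) = 14.42 rad/s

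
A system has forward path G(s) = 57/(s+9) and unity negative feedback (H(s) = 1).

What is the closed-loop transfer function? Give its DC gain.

T(s) = G/(1+GH) = [57/(s+9)] / [1 + 57/(s+9)] = 57/(s+9+57) = 57/(s+66). DC gain = 57/66 = 0.8636.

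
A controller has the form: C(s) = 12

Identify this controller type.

This is a Proportional (P) controller.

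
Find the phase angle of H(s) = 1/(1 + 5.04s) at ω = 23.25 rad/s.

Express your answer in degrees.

Phase = -arctan(ωτ) = -arctan(23.25 × 5.04) = -89.5°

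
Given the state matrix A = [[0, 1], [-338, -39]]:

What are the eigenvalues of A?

det(A - λI) = λ² - (-39)λ + 338 = (λ - (-26))(λ - (-13)). Eigenvalues: -26, -13.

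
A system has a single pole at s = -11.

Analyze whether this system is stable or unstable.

Pole at s = -11 is in the left half-plane. Stable.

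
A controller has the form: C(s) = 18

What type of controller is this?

This is a Proportional (P) controller.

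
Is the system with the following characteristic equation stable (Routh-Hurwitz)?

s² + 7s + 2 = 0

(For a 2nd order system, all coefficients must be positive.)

Coefficients: 1, 7, 2. All positive, so system is stable.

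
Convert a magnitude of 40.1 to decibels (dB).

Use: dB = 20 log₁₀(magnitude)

dB = 20 log₁₀(40.1) = 32.1 dB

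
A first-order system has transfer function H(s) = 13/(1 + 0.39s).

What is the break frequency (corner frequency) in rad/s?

Corner frequency = 1/τ = 1/0.39 = 2.564 rad/s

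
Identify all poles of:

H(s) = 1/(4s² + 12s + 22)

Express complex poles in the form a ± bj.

Discriminant = 12² - 4×4×22 = 144 - 352 = -208 < 0, so the poles are a complex conjugate pair s = (-12 ± j√208)/(2×4). Real part = -12/(2×4) = -12/8 = -1.5; imaginary part = ±√208/(2×4) ≈ 1.8028. Poles: s = -1.5 ± 1.8028j.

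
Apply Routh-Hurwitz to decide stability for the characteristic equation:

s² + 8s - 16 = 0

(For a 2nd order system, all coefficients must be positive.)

Coefficients: 1, 8, -16. c=-16 not positive, so system is unstable.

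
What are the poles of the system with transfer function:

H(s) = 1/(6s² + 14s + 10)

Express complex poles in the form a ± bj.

Discriminant = 14² - 4×6×10 = 196 - 240 = -44 < 0, so the poles are a complex conjugate pair s = (-14 ± j√44)/(2×6). Real part = -14/(2×6) = -14/12 ≈ -1.1667; imaginary part = ±√44/(2×6) ≈ 0.5528. Poles: s = -1.1667 ± 0.5528j.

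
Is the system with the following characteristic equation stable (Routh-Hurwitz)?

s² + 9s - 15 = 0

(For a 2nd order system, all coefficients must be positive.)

Coefficients: 1, 9, -15. c=-15 not positive, so system is unstable.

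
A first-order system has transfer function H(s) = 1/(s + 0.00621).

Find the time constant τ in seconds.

For H(s) = 1/(s + 1/τ), the pole is at -1/τ = -0.00621, so τ = 1/0.00621 = 161 s.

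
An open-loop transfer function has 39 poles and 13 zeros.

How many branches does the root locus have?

Root locus has n branches where n = number of poles = 39.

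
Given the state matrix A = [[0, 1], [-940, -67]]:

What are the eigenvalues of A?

det(A - λI) = λ² - (-67)λ + 940 = (λ - (-47))(λ - (-20)). Eigenvalues: -47, -20.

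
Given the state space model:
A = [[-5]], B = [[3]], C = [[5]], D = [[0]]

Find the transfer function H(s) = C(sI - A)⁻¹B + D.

(sI - A)⁻¹ = 1/(s + 5). H(s) = 5 × 3/(s + 5) + 0 = 15/(s + 5).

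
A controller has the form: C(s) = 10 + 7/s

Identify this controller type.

This is a Proportional-Integral (PI) controller.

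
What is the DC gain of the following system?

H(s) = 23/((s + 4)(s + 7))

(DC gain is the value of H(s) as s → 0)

DC gain = H(0) = 23/(4 × 7) = 23/28 = 0.8214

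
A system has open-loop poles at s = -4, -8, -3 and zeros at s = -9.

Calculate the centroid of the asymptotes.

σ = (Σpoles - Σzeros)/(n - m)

σ = (Σpoles - Σzeros)/(n - m) = (-15 - (-9))/(3 - 1) = -6/2 = -3.0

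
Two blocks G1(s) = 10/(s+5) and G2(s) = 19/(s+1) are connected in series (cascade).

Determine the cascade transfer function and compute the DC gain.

Series: multiply transfer functions. G_eq = 10/(s+5) × 19/(s+1) = 190/((s+5)(s+1)). DC gain = 190/(5×1) = 38.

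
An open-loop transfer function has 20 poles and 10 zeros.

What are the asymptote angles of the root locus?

n - m = 20 - 10 = 10. Angles: θk = (2k + 1)·180°/10 = 18°, 54°, 90°, 126°, 162°, 198°, 234°, 270°, 306°, 342°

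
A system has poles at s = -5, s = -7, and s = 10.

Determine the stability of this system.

Pole(s) at s = 10 are not in the left half-plane. System is unstable.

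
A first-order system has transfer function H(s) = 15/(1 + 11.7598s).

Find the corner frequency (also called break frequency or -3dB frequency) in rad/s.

Corner frequency = 1/τ = 1/11.7598 = 0.085 rad/s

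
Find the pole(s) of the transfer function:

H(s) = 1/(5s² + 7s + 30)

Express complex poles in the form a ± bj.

Discriminant = 7² - 4×5×30 = 49 - 600 = -551 < 0, so the poles are a complex conjugate pair s = (-7 ± j√551)/(2×5). Real part = -7/(2×5) = -7/10 = -0.7; imaginary part = ±√551/(2×5) ≈ 2.3473. Poles: s = -0.7 ± 2.3473j.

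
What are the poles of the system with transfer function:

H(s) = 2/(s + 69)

Pole is where denominator = 0: s + 69 = 0, so s = -69.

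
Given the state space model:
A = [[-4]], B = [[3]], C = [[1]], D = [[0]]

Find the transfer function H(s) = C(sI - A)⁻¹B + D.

(sI - A)⁻¹ = 1/(s + 4). H(s) = 1 × 3/(s + 4) + 0 = 3/(s + 4).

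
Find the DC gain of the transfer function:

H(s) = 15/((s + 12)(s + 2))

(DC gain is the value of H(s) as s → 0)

DC gain = H(0) = 15/(12 × 2) = 15/24 = 0.625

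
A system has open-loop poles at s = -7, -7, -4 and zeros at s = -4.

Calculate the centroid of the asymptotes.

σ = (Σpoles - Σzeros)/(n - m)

σ = (Σpoles - Σzeros)/(n - m) = (-18 - (-4))/(3 - 1) = -14/2 = -7.0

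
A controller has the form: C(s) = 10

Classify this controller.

This is a Proportional (P) controller.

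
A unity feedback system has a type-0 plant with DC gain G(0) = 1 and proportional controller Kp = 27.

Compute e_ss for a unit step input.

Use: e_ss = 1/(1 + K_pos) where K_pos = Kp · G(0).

K_pos = Kp · G(0) = 27 × 1 = 27. e_ss = 1/(1 + 27) = 0.0357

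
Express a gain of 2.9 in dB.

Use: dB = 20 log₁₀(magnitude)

dB = 20 log₁₀(2.9) = 9.2 dB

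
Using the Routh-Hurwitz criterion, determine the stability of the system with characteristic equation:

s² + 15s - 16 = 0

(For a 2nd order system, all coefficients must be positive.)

Coefficients: 1, 15, -16. c=-16 not positive, so system is unstable.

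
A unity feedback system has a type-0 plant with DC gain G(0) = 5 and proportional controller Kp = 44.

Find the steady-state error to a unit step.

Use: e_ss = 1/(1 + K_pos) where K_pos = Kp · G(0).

K_pos = Kp · G(0) = 44 × 5 = 220. e_ss = 1/(1 + 220) = 0.0045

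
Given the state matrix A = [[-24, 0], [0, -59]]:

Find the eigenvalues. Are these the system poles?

For diagonal matrix, eigenvalues are diagonal entries: λ₁ = -24, λ₂ = -59. Eigenvalues of A = system poles.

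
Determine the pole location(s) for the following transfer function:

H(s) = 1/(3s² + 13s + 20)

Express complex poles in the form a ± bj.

Discriminant = 13² - 4×3×20 = 169 - 240 = -71 < 0, so the poles are a complex conjugate pair s = (-13 ± j√71)/(2×3). Real part = -13/(2×3) = -13/6 ≈ -2.1667; imaginary part = ±√71/(2×3) ≈ 1.4044. Poles: s = -2.1667 ± 1.4044j.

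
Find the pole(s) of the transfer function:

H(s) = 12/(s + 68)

Pole is where denominator = 0: s + 68 = 0, so s = -68.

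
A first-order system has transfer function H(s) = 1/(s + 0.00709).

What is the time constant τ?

For H(s) = 1/(s + 1/τ), the pole is at -1/τ = -0.00709, so τ = 1/0.00709 = 141 s.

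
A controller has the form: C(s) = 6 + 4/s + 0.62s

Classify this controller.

This is a Proportional-Integral-Derivative (PID) controller.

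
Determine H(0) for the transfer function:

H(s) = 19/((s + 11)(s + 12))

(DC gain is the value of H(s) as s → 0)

DC gain = H(0) = 19/(11 × 12) = 19/132 = 0.1439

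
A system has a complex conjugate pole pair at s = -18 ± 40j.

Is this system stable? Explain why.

Real part of poles is -18 (< 0, left half-plane). Stable.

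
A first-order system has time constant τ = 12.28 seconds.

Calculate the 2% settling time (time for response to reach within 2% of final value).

For first-order system, 2% settling time ≈ 4τ = 4 × 12.28 = 49.12 s.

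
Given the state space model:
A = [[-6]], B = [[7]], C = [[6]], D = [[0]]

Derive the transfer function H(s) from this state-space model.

(sI - A)⁻¹ = 1/(s + 6). H(s) = 6 × 7/(s + 6) + 0 = 42/(s + 6).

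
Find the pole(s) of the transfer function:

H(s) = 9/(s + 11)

Pole is where denominator = 0: s + 11 = 0, so s = -11.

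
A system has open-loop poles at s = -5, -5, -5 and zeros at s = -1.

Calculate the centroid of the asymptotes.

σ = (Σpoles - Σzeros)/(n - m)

σ = (Σpoles - Σzeros)/(n - m) = (-15 - (-1))/(3 - 1) = -14/2 = -7.0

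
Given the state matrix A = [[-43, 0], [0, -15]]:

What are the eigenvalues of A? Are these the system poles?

For diagonal matrix, eigenvalues are diagonal entries: λ₁ = -43, λ₂ = -15. Eigenvalues of A = system poles.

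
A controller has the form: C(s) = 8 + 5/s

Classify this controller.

This is a Proportional-Integral (PI) controller.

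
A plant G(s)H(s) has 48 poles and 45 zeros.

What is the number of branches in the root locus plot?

Root locus has n branches where n = number of poles = 48.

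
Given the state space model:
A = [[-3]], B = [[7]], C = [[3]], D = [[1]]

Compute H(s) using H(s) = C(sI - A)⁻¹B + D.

(sI - A)⁻¹ = 1/(s + 3). H(s) = 3×7/(s + 3) + 1 = (s + 24)/(s + 3).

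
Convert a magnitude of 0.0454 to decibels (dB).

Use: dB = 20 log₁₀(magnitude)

dB = 20 log₁₀(0.0454) = -26.9 dB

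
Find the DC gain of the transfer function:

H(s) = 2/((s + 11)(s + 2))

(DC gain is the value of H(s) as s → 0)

DC gain = H(0) = 2/(11 × 2) = 2/22 = 0.0909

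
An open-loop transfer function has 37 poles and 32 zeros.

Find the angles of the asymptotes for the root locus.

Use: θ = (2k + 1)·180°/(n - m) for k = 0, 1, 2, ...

n - m = 37 - 32 = 5. Angles: θk = (2k + 1)·180°/5 = 36°, 108°, 180°, 252°, 324°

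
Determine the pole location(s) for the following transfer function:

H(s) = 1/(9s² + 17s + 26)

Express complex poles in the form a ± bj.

Discriminant = 17² - 4×9×26 = 289 - 936 = -647 < 0, so the poles are a complex conjugate pair s = (-17 ± j√647)/(2×9). Real part = -17/(2×9) = -17/18 ≈ -0.9444; imaginary part = ±√647/(2×9) ≈ 1.4131. Poles: s = -0.9444 ± 1.4131j.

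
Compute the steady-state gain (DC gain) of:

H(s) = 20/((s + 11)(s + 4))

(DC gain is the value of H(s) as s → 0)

DC gain = H(0) = 20/(11 × 4) = 20/44 = 0.4545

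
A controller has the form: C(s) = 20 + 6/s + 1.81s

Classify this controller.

This is a Proportional-Integral-Derivative (PID) controller.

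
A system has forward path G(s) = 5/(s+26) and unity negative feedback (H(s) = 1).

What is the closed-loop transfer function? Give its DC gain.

T(s) = G/(1+GH) = [5/(s+26)] / [1 + 5/(s+26)] = 5/(s+26+5) = 5/(s+31). DC gain = 5/31 = 0.1613.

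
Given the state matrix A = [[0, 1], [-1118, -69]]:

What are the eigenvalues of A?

det(A - λI) = λ² - (-69)λ + 1118 = (λ - (-43))(λ - (-26)). Eigenvalues: -43, -26.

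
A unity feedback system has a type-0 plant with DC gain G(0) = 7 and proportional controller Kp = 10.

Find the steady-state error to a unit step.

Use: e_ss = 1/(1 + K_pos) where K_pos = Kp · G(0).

K_pos = Kp · G(0) = 10 × 7 = 70. e_ss = 1/(1 + 70) = 0.0141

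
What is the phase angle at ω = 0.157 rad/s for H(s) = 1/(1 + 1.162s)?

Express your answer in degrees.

Phase = -arctan(ωτ) = -arctan(0.157 × 1.162) = -10.3°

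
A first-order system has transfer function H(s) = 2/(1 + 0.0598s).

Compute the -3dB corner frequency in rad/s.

Corner frequency = 1/τ = 1/0.0598 = 16.722 rad/s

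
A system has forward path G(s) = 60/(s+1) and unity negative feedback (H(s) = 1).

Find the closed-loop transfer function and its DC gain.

T(s) = G/(1+GH) = [60/(s+1)] / [1 + 60/(s+1)] = 60/(s+1+60) = 60/(s+61). DC gain = 60/61 = 0.9836.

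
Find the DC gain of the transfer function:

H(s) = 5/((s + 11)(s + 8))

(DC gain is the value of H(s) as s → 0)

DC gain = H(0) = 5/(11 × 8) = 5/88 = 0.0568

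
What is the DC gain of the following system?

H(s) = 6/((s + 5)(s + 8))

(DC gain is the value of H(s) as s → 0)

DC gain = H(0) = 6/(5 × 8) = 6/40 = 0.15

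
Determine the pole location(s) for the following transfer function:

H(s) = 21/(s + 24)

Pole is where denominator = 0: s + 24 = 0, so s = -24.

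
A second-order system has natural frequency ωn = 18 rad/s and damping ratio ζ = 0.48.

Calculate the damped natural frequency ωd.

ωd = ωn√(1 - ζ²) = 18√(1 - 0.48²) = 15.79 rad/s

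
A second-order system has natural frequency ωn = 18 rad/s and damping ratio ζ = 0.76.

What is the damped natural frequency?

ωd = ωn√(1 - ζ²) = 18√(1 - 0.76²) = 11.7 rad/s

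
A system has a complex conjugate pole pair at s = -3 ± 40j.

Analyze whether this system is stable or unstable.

Real part of poles is -3 (< 0, left half-plane). Stable.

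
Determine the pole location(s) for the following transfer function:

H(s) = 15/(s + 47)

Pole is where denominator = 0: s + 47 = 0, so s = -47.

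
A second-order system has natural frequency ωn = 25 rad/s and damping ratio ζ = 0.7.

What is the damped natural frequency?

ωd = ωn√(1 - ζ²) = 25√(1 - 0.7²) = 17.85 rad/s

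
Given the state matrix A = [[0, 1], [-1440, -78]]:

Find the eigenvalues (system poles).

det(A - λI) = λ² - (-78)λ + 1440 = (λ - (-30))(λ - (-48)). Eigenvalues: -30, -48.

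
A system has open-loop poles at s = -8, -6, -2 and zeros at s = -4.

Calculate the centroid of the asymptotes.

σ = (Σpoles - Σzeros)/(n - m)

σ = (Σpoles - Σzeros)/(n - m) = (-16 - (-4))/(3 - 1) = -12/2 = -6.0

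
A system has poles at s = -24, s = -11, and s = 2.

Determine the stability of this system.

Pole(s) at s = 2 are not in the left half-plane. System is unstable.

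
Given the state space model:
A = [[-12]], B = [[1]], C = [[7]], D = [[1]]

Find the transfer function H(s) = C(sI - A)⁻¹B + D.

(sI - A)⁻¹ = 1/(s + 12). H(s) = 7×1/(s + 12) + 1 = (s + 19)/(s + 12).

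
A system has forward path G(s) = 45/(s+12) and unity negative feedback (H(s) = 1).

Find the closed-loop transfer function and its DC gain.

T(s) = G/(1+GH) = [45/(s+12)] / [1 + 45/(s+12)] = 45/(s+12+45) = 45/(s+57). DC gain = 45/57 = 0.7895.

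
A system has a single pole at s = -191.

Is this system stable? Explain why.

Pole at s = -191 is in the left half-plane. Stable.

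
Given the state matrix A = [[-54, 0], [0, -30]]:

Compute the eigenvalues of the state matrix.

For diagonal matrix, eigenvalues are diagonal entries: λ₁ = -54, λ₂ = -30.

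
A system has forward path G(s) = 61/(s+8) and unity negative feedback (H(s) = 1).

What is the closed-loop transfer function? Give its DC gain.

T(s) = G/(1+GH) = [61/(s+8)] / [1 + 61/(s+8)] = 61/(s+8+61) = 61/(s+69). DC gain = 61/69 = 0.8841.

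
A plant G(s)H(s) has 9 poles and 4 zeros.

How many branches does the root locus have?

Root locus has n branches where n = number of poles = 9.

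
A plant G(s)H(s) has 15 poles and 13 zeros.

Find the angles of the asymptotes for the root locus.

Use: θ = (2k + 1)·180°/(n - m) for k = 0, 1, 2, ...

n - m = 15 - 13 = 2. Angles: θk = (2k + 1)·180°/2 = 90°, 270°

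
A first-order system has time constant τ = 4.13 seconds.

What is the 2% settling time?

For first-order system, 2% settling time ≈ 4τ = 4 × 4.13 = 16.52 s.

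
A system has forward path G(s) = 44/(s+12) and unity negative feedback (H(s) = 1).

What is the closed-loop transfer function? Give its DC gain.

T(s) = G/(1+GH) = [44/(s+12)] / [1 + 44/(s+12)] = 44/(s+12+44) = 44/(s+56). DC gain = 44/56 = 0.7857.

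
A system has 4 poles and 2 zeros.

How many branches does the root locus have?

Root locus has n branches where n = number of poles = 4.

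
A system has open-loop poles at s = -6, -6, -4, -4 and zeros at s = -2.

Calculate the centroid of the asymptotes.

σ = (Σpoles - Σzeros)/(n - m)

σ = (Σpoles - Σzeros)/(n - m) = (-20 - (-2))/(4 - 1) = -18/3 = -6.0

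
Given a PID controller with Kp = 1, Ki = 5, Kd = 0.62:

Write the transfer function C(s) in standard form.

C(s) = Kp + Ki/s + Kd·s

Substituting values: C(s) = 1 + 5/s + 0.62s = (0.62s² + s + 5)/s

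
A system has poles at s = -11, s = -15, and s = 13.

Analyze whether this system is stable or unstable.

Pole(s) at s = 13 are not in the left half-plane. System is unstable.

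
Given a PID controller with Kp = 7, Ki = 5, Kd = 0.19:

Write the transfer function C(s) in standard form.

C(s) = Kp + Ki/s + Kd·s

Substituting values: C(s) = 7 + 5/s + 0.19s = (0.19s² + 7s + 5)/s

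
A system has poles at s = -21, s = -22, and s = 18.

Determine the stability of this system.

Pole(s) at s = 18 are not in the left half-plane. System is unstable.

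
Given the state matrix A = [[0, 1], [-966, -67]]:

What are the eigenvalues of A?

det(A - λI) = λ² - (-67)λ + 966 = (λ - (-46))(λ - (-21)). Eigenvalues: -46, -21.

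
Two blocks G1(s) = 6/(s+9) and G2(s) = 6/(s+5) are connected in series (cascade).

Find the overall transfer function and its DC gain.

Series: multiply transfer functions. G_eq = 6/(s+9) × 6/(s+5) = 36/((s+9)(s+5)). DC gain = 36/(9×5) = 0.8.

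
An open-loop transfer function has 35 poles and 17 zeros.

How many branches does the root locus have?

Root locus has n branches where n = number of poles = 35.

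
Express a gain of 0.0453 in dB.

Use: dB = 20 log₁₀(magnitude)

dB = 20 log₁₀(0.0453) = -26.9 dB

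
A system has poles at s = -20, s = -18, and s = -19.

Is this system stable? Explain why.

All poles are in the left half-plane. System is stable.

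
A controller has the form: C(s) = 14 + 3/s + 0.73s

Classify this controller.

This is a Proportional-Integral-Derivative (PID) controller.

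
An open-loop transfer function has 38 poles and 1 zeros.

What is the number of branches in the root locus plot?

Root locus has n branches where n = number of poles = 38.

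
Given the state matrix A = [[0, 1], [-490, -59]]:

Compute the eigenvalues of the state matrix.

det(A - λI) = λ² - (-59)λ + 490 = (λ - (-49))(λ - (-10)). Eigenvalues: -49, -10.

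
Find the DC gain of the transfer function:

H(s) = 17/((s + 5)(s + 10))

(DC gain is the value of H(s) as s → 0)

DC gain = H(0) = 17/(5 × 10) = 17/50 = 0.34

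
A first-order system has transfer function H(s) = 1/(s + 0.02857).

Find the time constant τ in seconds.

For H(s) = 1/(s + 1/τ), the pole is at -1/τ = -0.02857, so τ = 1/0.02857 = 35 s.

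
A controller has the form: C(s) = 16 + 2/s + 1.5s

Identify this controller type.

This is a Proportional-Integral-Derivative (PID) controller.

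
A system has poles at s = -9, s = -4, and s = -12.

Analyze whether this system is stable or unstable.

All poles are in the left half-plane. System is stable.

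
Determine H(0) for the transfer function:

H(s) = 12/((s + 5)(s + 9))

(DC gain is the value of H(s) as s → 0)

DC gain = H(0) = 12/(5 × 9) = 12/45 = 0.2667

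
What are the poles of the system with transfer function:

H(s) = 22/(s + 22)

Pole is where denominator = 0: s + 22 = 0, so s = -22.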